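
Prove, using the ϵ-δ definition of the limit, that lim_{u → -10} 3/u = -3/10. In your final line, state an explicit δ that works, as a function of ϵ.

Let ϵ > 0. We seek δ > 0 such that 0 < |u + 10| < δ implies |3/u + 3/10| < ϵ.
|3/u + 3/10| = 3·|-10 − u|/(10·|u|) = 3|u + 10|/(10|u|).
Restrict δ ≤ 5. Then |u + 10| < 5 gives |u| > 5, so 10|u| > 50.
Then |3/u + 3/10| < 3|u + 10|/50, which is < ϵ when |u + 10| < (50/3)ϵ.
Take δ = min(5, (50/3)ϵ). Then 0 < |u + 10| < δ gives both |u + 10| < 5 and |u + 10| < (50/3)ϵ, so |3/u + 3/10| < ϵ.

δ = min(5, (50/3)ϵ)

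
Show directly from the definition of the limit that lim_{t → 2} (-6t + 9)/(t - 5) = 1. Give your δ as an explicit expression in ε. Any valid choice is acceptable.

δ = min(3/2, (3/14)ε)

Suppose ε > 0. We want δ > 0 with 0 < |t − 2| < δ ⇒ |(-6t + 9)/(t - 5) − 1| < ε.
Combining over a common denominator, (-6t + 9)/(t - 5) − 1 = [(-6t + 9)·(-3) − (-3)·(t - 5)] / [(-3)·(t - 5)] = 21(t − 2) / ((-3)(t - 5)).
So |(-6t + 9)/(t - 5) − 1| = 21|t − 2| / (3·|t − 5|).
Restrict δ ≤ 3/2. Then |t − 2| < 3/2 gives |t − 5| = |(t − 2) + (-3)| ≥ 3 − 3/2 = 3/2.
Hence |(-6t + 9)/(t - 5) − 1| < 21|t − 2|/(3·(3/2)) = (14/3)|t − 2|, which is < ε once |t − 2| < (3/14)ε.
Take δ = min(3/2, (3/14)ε). Then 0 < |t − 2| < δ forces both bounds, so |(-6t + 9)/(t - 5) − 1| < ε.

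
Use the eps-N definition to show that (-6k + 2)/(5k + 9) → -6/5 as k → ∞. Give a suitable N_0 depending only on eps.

N_0 = (64/25)/eps

Fix eps > 0. For k ≥ 1, |(-6k + 2)/(5k + 9) + 6/5| = |64|/(5(5k + 9)) = 64/(5(5k + 9)).
Since 5k + 9 ≥ 5k for k ≥ 1, this is ≤ 64/(5·5k) = (64/25)/k.
So |(-6k + 2)/(5k + 9) + 6/5| < eps whenever k > (64/25)/eps.
Take N_0 = (64/25)/eps. If k > N_0 then |(-6k + 2)/(5k + 9) + 6/5| ≤ (64/25)/k < eps.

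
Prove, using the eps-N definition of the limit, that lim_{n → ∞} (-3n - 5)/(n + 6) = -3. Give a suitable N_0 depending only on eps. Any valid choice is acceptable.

Fix eps > 0. For n ≥ 1, |(-3n - 5)/(n + 6) + 3| = |13|/((n + 6)) = 13/((n + 6)).
Since n + 6 ≥ n for n ≥ 1, this is ≤ 13/(n) = 13/n.
So |(-3n - 5)/(n + 6) + 3| < eps whenever n > 13/eps.
Take N_0 = 13/eps. If n > N_0 then |(-3n - 5)/(n + 6) + 3| ≤ 13/n < eps.

N_0 = 13/eps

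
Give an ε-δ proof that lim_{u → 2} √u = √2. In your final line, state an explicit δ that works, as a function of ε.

δ = min(2, √2·ε)

Fix ε > 0. We want δ > 0 such that 0 < |u − 2| < δ implies |√u − √2| < ε.
Multiplying by the conjugate, |√u − √2| = |u − 2|/(√u + √2).
Restrict δ ≤ 2 so that |u − 2| < 2 forces u > 0, and then √u + √2 > √2.
Hence |√u − √2| < |u − 2|/√2, which is < ε once |u − 2| < √2·ε.
Take δ = min(2, √2·ε). If 0 < |u − 2| < δ then u > 0 and |√u − √2| < |u − 2|/√2 < ε.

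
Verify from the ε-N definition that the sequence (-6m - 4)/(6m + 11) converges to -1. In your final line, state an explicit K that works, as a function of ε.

Fix ε > 0. For m ≥ 1, |(-6m - 4)/(6m + 11) + 1| = |42|/(6(6m + 11)) = 42/(6(6m + 11)).
Since 6m + 11 ≥ 6m for m ≥ 1, this is ≤ 42/(6·6m) = (7/6)/m.
So |(-6m - 4)/(6m + 11) + 1| < ε whenever m > (7/6)/ε.
Take K = (7/6)/ε. If m > K then |(-6m - 4)/(6m + 11) + 1| ≤ (7/6)/m < ε.

K = (7/6)/ε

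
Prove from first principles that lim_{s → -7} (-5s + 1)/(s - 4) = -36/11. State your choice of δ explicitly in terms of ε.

Let ε > 0. We want δ > 0 with 0 < |s + 7| < δ ⇒ |(-5s + 1)/(s - 4) + 36/11| < ε.
Combining over a common denominator, (-5s + 1)/(s - 4) + 36/11 = [(-5s + 1)·(-11) − 36·(s - 4)] / [(-11)·(s - 4)] = 19(s + 7) / ((-11)(s - 4)).
So |(-5s + 1)/(s - 4) + 36/11| = 19|s + 7| / (11·|s − 4|).
Require δ ≤ 11/2, so |s − 4| ≥ |-11| − |s + 7| > 11 − 11/2 = 11/2.
Hence |(-5s + 1)/(s - 4) + 36/11| < 19|s + 7|/(11·(11/2)) = (38/121)|s + 7|, which is < ε once |s + 7| < (121/38)ε.
Take δ = min(11/2, (121/38)ε). Then 0 < |s + 7| < δ forces both bounds, so |(-5s + 1)/(s - 4) + 36/11| < ε.

δ = min(11/2, (121/38)ε)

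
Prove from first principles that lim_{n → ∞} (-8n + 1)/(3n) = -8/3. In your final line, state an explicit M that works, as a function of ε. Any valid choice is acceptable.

M = (1/3)/ε

Let ε > 0 be given. For n ≥ 1, |(-8n + 1)/(3n) + 8/3| = |3|/(3(3n)) = 3/(3(3n)).
Since 3n ≥ 3n for n ≥ 1, this is ≤ 3/(3·3n) = (1/3)/n.
So |(-8n + 1)/(3n) + 8/3| < ε whenever n > (1/3)/ε.
Take M = (1/3)/ε. If n > M then |(-8n + 1)/(3n) + 8/3| ≤ (1/3)/n < ε.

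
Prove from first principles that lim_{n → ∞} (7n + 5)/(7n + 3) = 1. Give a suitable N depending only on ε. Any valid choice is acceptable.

N = (2/7)/ε

Fix ε > 0. For n ≥ 1, |(7n + 5)/(7n + 3) − 1| = |14|/(7(7n + 3)) = 14/(7(7n + 3)).
Since 7n + 3 ≥ 7n for n ≥ 1, this is ≤ 14/(7·7n) = (2/7)/n.
So |(7n + 5)/(7n + 3) − 1| < ε whenever n > (2/7)/ε.
Take N = (2/7)/ε. If n > N then |(7n + 5)/(7n + 3) − 1| ≤ (2/7)/n < ε.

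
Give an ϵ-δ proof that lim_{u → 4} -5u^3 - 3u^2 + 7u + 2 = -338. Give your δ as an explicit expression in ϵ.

δ = min(2, ϵ/403)

Fix ϵ > 0. We want δ > 0 such that 0 < |u − 4| < δ implies |(-5u^3 - 3u^2 + 7u + 2) + 338| < ϵ.
(-5u^3 - 3u^2 + 7u + 2) + 338 = -5u^3 - 3u^2 + 7u + 340 = (u − 4)(-5u^2 - 23u - 85).
So |(-5u^3 - 3u^2 + 7u + 2) + 338| = |u − 4|·|-5u^2 - 23u - 85|.
Assume first that |u − 4| < 2, so |u| < 6. Then |-5u^2 - 23u - 85| ≤ 5·6^2 + 23·6 + 85 = 403.
Hence |(-5u^3 - 3u^2 + 7u + 2) + 338| ≤ 403|u − 4| < ϵ provided |u − 4| < ϵ/403.
Take δ = min(2, ϵ/403). Then 0 < |u − 4| < δ gives both |u − 4| < 2 and |u − 4| < ϵ/403, so |(-5u^3 - 3u^2 + 7u + 2) + 338| < ϵ.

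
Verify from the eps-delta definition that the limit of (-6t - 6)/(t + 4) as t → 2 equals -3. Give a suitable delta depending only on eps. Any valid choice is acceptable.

Let eps > 0. We want delta > 0 with 0 < |t − 2| < delta ⇒ |(-6t - 6)/(t + 4) + 3| < eps.
Combining over a common denominator, (-6t - 6)/(t + 4) + 3 = [(-6t - 6)·6 − (-18)·(t + 4)] / [6·(t + 4)] = -18(t − 2) / (6(t + 4)).
So |(-6t - 6)/(t + 4) + 3| = 18|t − 2| / (6·|t + 4|).
Restrict delta ≤ 3. Then |t − 2| < 3 gives |t + 4| = |(t − 2) + 6| ≥ 6 − 3 = 3.
Hence |(-6t - 6)/(t + 4) + 3| < 18|t − 2|/(6·3) = |t − 2|, which is < eps once |t − 2| < eps.
Take delta = min(3, eps). Then 0 < |t − 2| < delta forces both bounds, so |(-6t - 6)/(t + 4) + 3| < eps.

delta = min(3, eps)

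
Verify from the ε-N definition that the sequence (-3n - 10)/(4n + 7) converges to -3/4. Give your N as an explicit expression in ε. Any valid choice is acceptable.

Fix ε > 0. For n ≥ 1, |(-3n - 10)/(4n + 7) + 3/4| = |-19|/(4(4n + 7)) = 19/(4(4n + 7)).
Since 4n + 7 ≥ 4n for n ≥ 1, this is ≤ 19/(4·4n) = (19/16)/n.
So |(-3n - 10)/(4n + 7) + 3/4| < ε whenever n > (19/16)/ε.
Take N = (19/16)/ε. If n > N then |(-3n - 10)/(4n + 7) + 3/4| ≤ (19/16)/n < ε.

N = (19/16)/ε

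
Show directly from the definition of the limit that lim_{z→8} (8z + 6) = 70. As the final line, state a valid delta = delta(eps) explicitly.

delta = eps/8

Fix eps > 0. We need delta > 0 so that 0 < |z − 8| < delta implies |(8z + 6) − 70| < eps.
Since (8z + 6) − 70 = 8(z − 8), we have |(8z + 6) − 70| = 8|z − 8|.
So 8|z − 8| < eps exactly when |z − 8| < eps/8.
Choosing delta = eps/8 gives |(8z + 6) − 70| = 8|z − 8| < eps whenever |z − 8| < delta.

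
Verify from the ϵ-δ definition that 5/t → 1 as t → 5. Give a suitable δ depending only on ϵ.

δ = min(5/2, (5/2)ϵ)

Let ϵ > 0 be given. We seek δ > 0 such that 0 < |t − 5| < δ implies |5/t − 1| < ϵ.
|5/t − 1| = 5·|5 − t|/(5·|t|) = 5|t − 5|/(5|t|).
Restrict δ ≤ 5/2. Then |t − 5| < 5/2 gives |t| > 5/2, so 5|t| > 25/2.
Then |5/t − 1| < 5|t − 5|/(25/2), which is < ϵ when |t − 5| < (5/2)ϵ.
Take δ = min(5/2, (5/2)ϵ). Then 0 < |t − 5| < δ gives both |t − 5| < 5/2 and |t − 5| < (5/2)ϵ, so |5/t − 1| < ϵ.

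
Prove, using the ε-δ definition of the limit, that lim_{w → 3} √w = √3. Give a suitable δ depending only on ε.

δ = min(3, √3·ε)

Suppose ε > 0. We want δ > 0 such that 0 < |w − 3| < δ implies |√w − √3| < ε.
Multiplying by the conjugate, |√w − √3| = |w − 3|/(√w + √3).
Restrict δ ≤ 3 so that |w − 3| < 3 forces w > 0, and then √w + √3 > √3.
Hence |√w − √3| < |w − 3|/√3, which is < ε once |w − 3| < √3·ε.
Take δ = min(3, √3·ε). If 0 < |w − 3| < δ then w > 0 and |√w − √3| < |w − 3|/√3 < ε.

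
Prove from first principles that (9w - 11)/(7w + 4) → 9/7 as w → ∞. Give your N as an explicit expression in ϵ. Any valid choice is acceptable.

N = (113/49)/ϵ

Let ϵ > 0 be given. We seek N > 0 such that w > N implies |(9w - 11)/(7w + 4) − (9/7)| < ϵ.
(9w - 11)/(7w + 4) − (9/7) = (7(9w - 11) − 9(7w + 4)) / (7(7w + 4)) = -113/(7(7w + 4)).
For w > 0 we have 7w + 4 > 7w, so |(9w - 11)/(7w + 4) − (9/7)| = 113/(7(7w + 4)) < 113/(7·7w) = (113/49)/w.
Thus |(9w - 11)/(7w + 4) − (9/7)| < ϵ whenever w > (113/49)/ϵ.
Take N = (113/49)/ϵ. If w > N then |(9w - 11)/(7w + 4) − (9/7)| < (113/49)/w < ϵ.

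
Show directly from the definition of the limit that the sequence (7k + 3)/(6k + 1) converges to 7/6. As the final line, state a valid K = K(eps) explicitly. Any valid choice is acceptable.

Let eps > 0 be given. For k ≥ 1, |(7k + 3)/(6k + 1) − (7/6)| = |11|/(6(6k + 1)) = 11/(6(6k + 1)).
Since 6k + 1 ≥ 6k for k ≥ 1, this is ≤ 11/(6·6k) = (11/36)/k.
So |(7k + 3)/(6k + 1) − (7/6)| < eps whenever k > (11/36)/eps.
Take K = (11/36)/eps. If k > K then |(7k + 3)/(6k + 1) − (7/6)| ≤ (11/36)/k < eps.

K = (11/36)/eps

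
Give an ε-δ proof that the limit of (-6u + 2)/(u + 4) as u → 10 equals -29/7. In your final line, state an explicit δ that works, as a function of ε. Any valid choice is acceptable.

δ = min(7, (49/13)ε)

Fix ε > 0. We want δ > 0 with 0 < |u − 10| < δ ⇒ |(-6u + 2)/(u + 4) + 29/7| < ε.
Combining over a common denominator, (-6u + 2)/(u + 4) + 29/7 = [(-6u + 2)·14 − (-58)·(u + 4)] / [14·(u + 4)] = -26(u − 10) / (14(u + 4)).
So |(-6u + 2)/(u + 4) + 29/7| = 26|u − 10| / (14·|u + 4|).
Restrict δ ≤ 7. Then |u − 10| < 7 gives |u + 4| = |(u − 10) + 14| ≥ 14 − 7 = 7.
Hence |(-6u + 2)/(u + 4) + 29/7| < 26|u − 10|/(14·7) = (13/49)|u − 10|, which is < ε once |u − 10| < (49/13)ε.
Take δ = min(7, (49/13)ε). Then 0 < |u − 10| < δ forces both bounds, so |(-6u + 2)/(u + 4) + 29/7| < ε.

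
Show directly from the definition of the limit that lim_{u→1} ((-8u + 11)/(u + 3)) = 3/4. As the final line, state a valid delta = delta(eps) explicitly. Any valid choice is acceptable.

delta = min(2, (8/35)eps)

Fix eps > 0. We want delta > 0 with 0 < |u − 1| < delta ⇒ |(-8u + 11)/(u + 3) − (3/4)| < eps.
Combining over a common denominator, (-8u + 11)/(u + 3) − (3/4) = [(-8u + 11)·4 − 3·(u + 3)] / [4·(u + 3)] = -35(u − 1) / (4(u + 3)).
So |(-8u + 11)/(u + 3) − (3/4)| = 35|u − 1| / (4·|u + 3|).
Restrict delta ≤ 2. Then |u − 1| < 2 gives |u + 3| = |(u − 1) + 4| ≥ 4 − 2 = 2.
Hence |(-8u + 11)/(u + 3) − (3/4)| < 35|u − 1|/(4·2) = (35/8)|u − 1|, which is < eps once |u − 1| < (8/35)eps.
Take delta = min(2, (8/35)eps). Then 0 < |u − 1| < delta forces both bounds, so |(-8u + 11)/(u + 3) − (3/4)| < eps.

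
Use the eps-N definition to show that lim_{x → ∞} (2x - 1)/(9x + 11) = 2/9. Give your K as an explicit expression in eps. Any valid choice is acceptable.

K = (31/81)/eps

Fix eps > 0. We seek K > 0 such that x > K implies |(2x - 1)/(9x + 11) − (2/9)| < eps.
(2x - 1)/(9x + 11) − (2/9) = (9(2x - 1) − 2(9x + 11)) / (9(9x + 11)) = -31/(9(9x + 11)).
For x > 0 we have 9x + 11 > 9x, so |(2x - 1)/(9x + 11) − (2/9)| = 31/(9(9x + 11)) < 31/(9·9x) = (31/81)/x.
Thus |(2x - 1)/(9x + 11) − (2/9)| < eps whenever x > (31/81)/eps.
Take K = (31/81)/eps. If x > K then |(2x - 1)/(9x + 11) − (2/9)| < (31/81)/x < eps.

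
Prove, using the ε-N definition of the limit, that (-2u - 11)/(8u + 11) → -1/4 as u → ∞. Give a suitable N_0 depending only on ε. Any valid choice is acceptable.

Let ε > 0 be given. We seek N_0 > 0 such that u > N_0 implies |(-2u - 11)/(8u + 11) + 1/4| < ε.
(-2u - 11)/(8u + 11) + 1/4 = (8(-2u - 11) − (-2)(8u + 11)) / (8(8u + 11)) = -66/(8(8u + 11)).
For u > 0 we have 8u + 11 > 8u, so |(-2u - 11)/(8u + 11) + 1/4| = 66/(8(8u + 11)) < 66/(8·8u) = (33/32)/u.
Thus |(-2u - 11)/(8u + 11) + 1/4| < ε whenever u > (33/32)/ε.
Take N_0 = (33/32)/ε. If u > N_0 then |(-2u - 11)/(8u + 11) + 1/4| < (33/32)/u < ε.

N_0 = (33/32)/ε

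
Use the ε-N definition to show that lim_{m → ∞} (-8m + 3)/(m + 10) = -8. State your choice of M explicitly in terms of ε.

M = 83/ε

Let ε > 0 be given. For m ≥ 1, |(-8m + 3)/(m + 10) + 8| = |83|/((m + 10)) = 83/((m + 10)).
Since m + 10 ≥ m for m ≥ 1, this is ≤ 83/(m) = 83/m.
So |(-8m + 3)/(m + 10) + 8| < ε whenever m > 83/ε.
Take M = 83/ε. If m > M then |(-8m + 3)/(m + 10) + 8| ≤ 83/m < ε.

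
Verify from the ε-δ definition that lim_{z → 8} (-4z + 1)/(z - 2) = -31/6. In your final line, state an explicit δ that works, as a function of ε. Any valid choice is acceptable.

δ = min(3, (18/7)ε)

Fix ε > 0. We want δ > 0 with 0 < |z − 8| < δ ⇒ |(-4z + 1)/(z - 2) + 31/6| < ε.
Combining over a common denominator, (-4z + 1)/(z - 2) + 31/6 = [(-4z + 1)·6 − (-31)·(z - 2)] / [6·(z - 2)] = 7(z − 8) / (6(z - 2)).
So |(-4z + 1)/(z - 2) + 31/6| = 7|z − 8| / (6·|z − 2|).
Require δ ≤ 3, so |z − 2| ≥ |6| − |z − 8| > 6 − 3 = 3.
Hence |(-4z + 1)/(z - 2) + 31/6| < 7|z − 8|/(6·3) = (7/18)|z − 8|, which is < ε once |z − 8| < (18/7)ε.
Take δ = min(3, (18/7)ε). Then 0 < |z − 8| < δ forces both bounds, so |(-4z + 1)/(z - 2) + 31/6| < ε.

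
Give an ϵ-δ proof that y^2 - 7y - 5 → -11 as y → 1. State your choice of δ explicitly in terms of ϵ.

Suppose ϵ > 0. We want δ > 0 such that 0 < |y − 1| < δ implies |(y^2 - 7y - 5) + 11| < ϵ.
(y^2 - 7y - 5) + 11 = y^2 - 7y + 6 = (y − 1)(y - 6).
So |(y^2 - 7y - 5) + 11| = |y − 1|·|y - 6|.
Assume first that |y − 1| < 2, so |y| < 3. Then |y - 6| ≤ 3 + 6 = 9.
Hence |(y^2 - 7y - 5) + 11| ≤ 9|y − 1| < ϵ provided |y − 1| < ϵ/9.
Take δ = min(2, ϵ/9). Then 0 < |y − 1| < δ gives both |y − 1| < 2 and |y − 1| < ϵ/9, so |(y^2 - 7y - 5) + 11| < ϵ.

δ = min(2, ϵ/9)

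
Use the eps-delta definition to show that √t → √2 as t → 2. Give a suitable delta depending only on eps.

delta = min(2, √2·eps)

Suppose eps > 0. We want delta > 0 such that 0 < |t − 2| < delta implies |√t − √2| < eps.
Rationalise: √t − √2 = (t − 2)/(√t + √2), so |√t − √2| = |t − 2|/(√t + √2).
Restrict delta ≤ 2 so that |t − 2| < 2 forces t > 0, and then √t + √2 > √2.
Hence |√t − √2| < |t − 2|/√2, which is < eps once |t − 2| < √2·eps.
Take delta = min(2, √2·eps). If 0 < |t − 2| < delta then t > 0 and |√t − √2| < |t − 2|/√2 < eps.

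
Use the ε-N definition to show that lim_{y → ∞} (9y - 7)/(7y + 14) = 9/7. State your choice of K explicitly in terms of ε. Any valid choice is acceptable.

K = (25/7)/ε

Let ε > 0. We seek K > 0 such that y > K implies |(9y - 7)/(7y + 14) − (9/7)| < ε.
(9y - 7)/(7y + 14) − (9/7) = (7(9y - 7) − 9(7y + 14)) / (7(7y + 14)) = -175/(7(7y + 14)).
For y > 0 we have 7y + 14 > 7y, so |(9y - 7)/(7y + 14) − (9/7)| = 175/(7(7y + 14)) < 175/(7·7y) = (25/7)/y.
Thus |(9y - 7)/(7y + 14) − (9/7)| < ε whenever y > (25/7)/ε.
Take K = (25/7)/ε. If y > K then |(9y - 7)/(7y + 14) − (9/7)| < (25/7)/y < ε.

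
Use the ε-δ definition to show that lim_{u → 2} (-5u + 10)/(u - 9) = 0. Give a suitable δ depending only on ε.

δ = min(7/2, (7/10)ε)

Let ε > 0 be given. We want δ > 0 with 0 < |u − 2| < δ ⇒ |(-5u + 10)/(u - 9) − 0| < ε.
Combining over a common denominator, (-5u + 10)/(u - 9) − 0 = [(-5u + 10)·(-7) − 0·(u - 9)] / [(-7)·(u - 9)] = 35(u − 2) / ((-7)(u - 9)).
So |(-5u + 10)/(u - 9) − 0| = 35|u − 2| / (7·|u − 9|).
Require δ ≤ 7/2, so |u − 9| ≥ |-7| − |u − 2| > 7 − 7/2 = 7/2.
Hence |(-5u + 10)/(u - 9) − 0| < 35|u − 2|/(7·(7/2)) = (10/7)|u − 2|, which is < ε once |u − 2| < (7/10)ε.
Take δ = min(7/2, (7/10)ε). Then 0 < |u − 2| < δ forces both bounds, so |(-5u + 10)/(u - 9) − 0| < ε.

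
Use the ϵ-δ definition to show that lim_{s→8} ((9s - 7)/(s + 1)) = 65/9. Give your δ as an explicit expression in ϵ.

Let ϵ > 0 be given. We want δ > 0 with 0 < |s − 8| < δ ⇒ |(9s - 7)/(s + 1) − (65/9)| < ϵ.
Combining over a common denominator, (9s - 7)/(s + 1) − (65/9) = [(9s - 7)·9 − 65·(s + 1)] / [9·(s + 1)] = 16(s − 8) / (9(s + 1)).
So |(9s - 7)/(s + 1) − (65/9)| = 16|s − 8| / (9·|s + 1|).
Restrict δ ≤ 9/2. Then |s − 8| < 9/2 gives |s + 1| = |(s − 8) + 9| ≥ 9 − 9/2 = 9/2.
Hence |(9s - 7)/(s + 1) − (65/9)| < 16|s − 8|/(9·(9/2)) = (32/81)|s − 8|, which is < ϵ once |s − 8| < (81/32)ϵ.
Take δ = min(9/2, (81/32)ϵ). Then 0 < |s − 8| < δ forces both bounds, so |(9s - 7)/(s + 1) − (65/9)| < ϵ.

δ = min(9/2, (81/32)ϵ)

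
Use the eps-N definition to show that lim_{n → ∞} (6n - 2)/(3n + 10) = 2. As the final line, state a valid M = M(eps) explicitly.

M = (22/3)/eps

Let eps > 0. For n ≥ 1, |(6n - 2)/(3n + 10) − 2| = |-66|/(3(3n + 10)) = 66/(3(3n + 10)).
Since 3n + 10 ≥ 3n for n ≥ 1, this is ≤ 66/(3·3n) = (22/3)/n.
So |(6n - 2)/(3n + 10) − 2| < eps whenever n > (22/3)/eps.
Take M = (22/3)/eps. If n > M then |(6n - 2)/(3n + 10) − 2| ≤ (22/3)/n < eps.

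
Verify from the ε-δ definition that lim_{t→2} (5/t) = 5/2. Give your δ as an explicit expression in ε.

Fix ε > 0. We seek δ > 0 such that 0 < |t − 2| < δ implies |5/t − (5/2)| < ε.
|5/t − (5/2)| = 5·|2 − t|/(2·|t|) = 5|t − 2|/(2|t|).
Require δ ≤ 1 so that |t| > 2 − 1 = 1, hence 2|t| > 2.
Then |5/t − (5/2)| < 5|t − 2|/2, which is < ε when |t − 2| < (2/5)ε.
Take δ = min(1, (2/5)ε). Then 0 < |t − 2| < δ gives both |t − 2| < 1 and |t − 2| < (2/5)ε, so |5/t − (5/2)| < ε.

δ = min(1, (2/5)ε)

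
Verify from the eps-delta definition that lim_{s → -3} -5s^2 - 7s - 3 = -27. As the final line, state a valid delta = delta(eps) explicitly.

delta = min(1, eps/28)

Let eps > 0 be given. We want delta > 0 such that 0 < |s + 3| < delta implies |(-5s^2 - 7s - 3) + 27| < eps.
(-5s^2 - 7s - 3) + 27 = -5s^2 - 7s + 24 = (s + 3)(-5s + 8).
So |(-5s^2 - 7s - 3) + 27| = |s + 3|·|-5s + 8|.
Assume first that |s + 3| < 1, so |s| < 4. Then |-5s + 8| ≤ 5·4 + 8 = 28.
Hence |(-5s^2 - 7s - 3) + 27| ≤ 28|s + 3| < eps provided |s + 3| < eps/28.
Choosing delta = min(1, eps/28) ensures both conditions, hence |(-5s^2 - 7s - 3) + 27| < eps.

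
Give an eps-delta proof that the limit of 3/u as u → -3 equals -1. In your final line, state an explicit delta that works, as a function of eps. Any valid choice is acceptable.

delta = min(3/2, (3/2)eps)

Let eps > 0. We seek delta > 0 such that 0 < |u + 3| < delta implies |3/u + 1| < eps.
|3/u + 1| = 3·|-3 − u|/(3·|u|) = 3|u + 3|/(3|u|).
Restrict delta ≤ 3/2. Then |u + 3| < 3/2 gives |u| > 3/2, so 3|u| > 9/2.
Then |3/u + 1| < 3|u + 3|/(9/2), which is < eps when |u + 3| < (3/2)eps.
Take delta = min(3/2, (3/2)eps). Then 0 < |u + 3| < delta gives both |u + 3| < 3/2 and |u + 3| < (3/2)eps, so |3/u + 1| < eps.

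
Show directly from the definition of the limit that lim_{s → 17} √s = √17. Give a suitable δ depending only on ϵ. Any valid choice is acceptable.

δ = min(17, √17·ϵ)

Fix ϵ > 0. We want δ > 0 such that 0 < |s − 17| < δ implies |√s − √17| < ϵ.
Multiplying by the conjugate, |√s − √17| = |s − 17|/(√s + √17).
Restrict δ ≤ 17 so that |s − 17| < 17 forces s > 0, and then √s + √17 > √17.
Hence |√s − √17| < |s − 17|/√17, which is < ϵ once |s − 17| < √17·ϵ.
Take δ = min(17, √17·ϵ). If 0 < |s − 17| < δ then s > 0 and |√s − √17| < |s − 17|/√17 < ϵ.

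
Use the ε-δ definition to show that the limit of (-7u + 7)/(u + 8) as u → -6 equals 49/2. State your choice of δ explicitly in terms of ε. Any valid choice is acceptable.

Fix ε > 0. We want δ > 0 with 0 < |u + 6| < δ ⇒ |(-7u + 7)/(u + 8) − (49/2)| < ε.
Combining over a common denominator, (-7u + 7)/(u + 8) − (49/2) = [(-7u + 7)·2 − 49·(u + 8)] / [2·(u + 8)] = -63(u + 6) / (2(u + 8)).
So |(-7u + 7)/(u + 8) − (49/2)| = 63|u + 6| / (2·|u + 8|).
Require δ ≤ 1, so |u + 8| ≥ |2| − |u + 6| > 2 − 1 = 1.
Hence |(-7u + 7)/(u + 8) − (49/2)| < 63|u + 6|/(2·1) = (63/2)|u + 6|, which is < ε once |u + 6| < (2/63)ε.
Take δ = min(1, (2/63)ε). Then 0 < |u + 6| < δ forces both bounds, so |(-7u + 7)/(u + 8) − (49/2)| < ε.

δ = min(1, (2/63)ε)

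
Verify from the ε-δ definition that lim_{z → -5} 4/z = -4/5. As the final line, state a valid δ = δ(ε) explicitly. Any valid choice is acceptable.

Let ε > 0. We seek δ > 0 such that 0 < |z + 5| < δ implies |4/z + 4/5| < ε.
|4/z + 4/5| = 4·|-5 − z|/(5·|z|) = 4|z + 5|/(5|z|).
Require δ ≤ 5/2 so that |z| > 5 − 5/2 = 5/2, hence 5|z| > 25/2.
Then |4/z + 4/5| < 4|z + 5|/(25/2), which is < ε when |z + 5| < (25/8)ε.
Take δ = min(5/2, (25/8)ε). Then 0 < |z + 5| < δ gives both |z + 5| < 5/2 and |z + 5| < (25/8)ε, so |4/z + 4/5| < ε.

δ = min(5/2, (25/8)ε)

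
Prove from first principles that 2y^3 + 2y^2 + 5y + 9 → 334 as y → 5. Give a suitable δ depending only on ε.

δ = min(2, ε/247)

Suppose ε > 0. We want δ > 0 such that 0 < |y − 5| < δ implies |(2y^3 + 2y^2 + 5y + 9) − 334| < ε.
(2y^3 + 2y^2 + 5y + 9) − 334 = 2y^3 + 2y^2 + 5y - 325 = (y − 5)(2y^2 + 12y + 65).
So |(2y^3 + 2y^2 + 5y + 9) − 334| = |y − 5|·|2y^2 + 12y + 65|.
Require δ ≤ 2. Then |y − 5| < 2 gives |y| < 7, and by the triangle inequality |2y^2 + 12y + 65| ≤ 2·7^2 + 12·7 + 65 = 247.
Hence |(2y^3 + 2y^2 + 5y + 9) − 334| ≤ 247|y − 5| < ε provided |y − 5| < ε/247.
Choosing δ = min(2, ε/247) ensures both conditions, hence |(2y^3 + 2y^2 + 5y + 9) − 334| < ε.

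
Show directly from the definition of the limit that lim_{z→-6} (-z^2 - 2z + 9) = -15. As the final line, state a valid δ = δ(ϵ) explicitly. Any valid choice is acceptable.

Fix ϵ > 0. We want δ > 0 such that 0 < |z + 6| < δ implies |(-z^2 - 2z + 9) + 15| < ϵ.
(-z^2 - 2z + 9) + 15 = -z^2 - 2z + 24 = (z + 6)(-z + 4).
So |(-z^2 - 2z + 9) + 15| = |z + 6|·|-z + 4|.
Assume first that |z + 6| < 1, so |z| < 7. Then |-z + 4| ≤ 7 + 4 = 11.
Hence |(-z^2 - 2z + 9) + 15| ≤ 11|z + 6| < ϵ provided |z + 6| < ϵ/11.
Take δ = min(1, ϵ/11). Then 0 < |z + 6| < δ gives both |z + 6| < 1 and |z + 6| < ϵ/11, so |(-z^2 - 2z + 9) + 15| < ϵ.

δ = min(1, ϵ/11)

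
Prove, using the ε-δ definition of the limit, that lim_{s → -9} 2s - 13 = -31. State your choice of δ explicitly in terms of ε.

δ = ε/2

Fix ε > 0. We need δ > 0 so that 0 < |s + 9| < δ implies |(2s - 13) + 31| < ε.
|(2s - 13) + 31| = |2s + 18| = 2|s + 9|.
Thus it suffices that |s + 9| < ε/2.
Take δ = ε/2. If 0 < |s + 9| < δ then |(2s - 13) + 31| = 2|s + 9| < 2·(ε/2) = ε.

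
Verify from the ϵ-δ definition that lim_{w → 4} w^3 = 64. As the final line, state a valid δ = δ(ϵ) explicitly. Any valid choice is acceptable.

Fix ϵ > 0. We seek δ > 0 with 0 < |w − 4| < δ ⇒ |w^3 − 64| < ϵ.
Factor: w^3 − 64 = (w − 4)(w^2 + 4w + 16), so |w^3 − 64| = |w − 4|·|w^2 + 4w + 16|.
Impose δ ≤ 1 so that |w| < 5; then |w^2 + 4w + 16| ≤ 61.
Hence |w^3 − 64| ≤ 61|w − 4|, which is < ϵ once |w − 4| < ϵ/61.
Take δ = min(1, ϵ/61). If 0 < |w − 4| < δ then both bounds hold and |w^3 − 64| ≤ 61|w − 4| < 61·(ϵ/61) = ϵ.

δ = min(1, ϵ/61)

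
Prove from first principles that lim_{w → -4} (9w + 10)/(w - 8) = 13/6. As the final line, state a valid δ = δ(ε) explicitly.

Let ε > 0. We want δ > 0 with 0 < |w + 4| < δ ⇒ |(9w + 10)/(w - 8) − (13/6)| < ε.
Combining over a common denominator, (9w + 10)/(w - 8) − (13/6) = [(9w + 10)·(-12) − (-26)·(w - 8)] / [(-12)·(w - 8)] = -82(w + 4) / ((-12)(w - 8)).
So |(9w + 10)/(w - 8) − (13/6)| = 82|w + 4| / (12·|w − 8|).
Restrict δ ≤ 6. Then |w + 4| < 6 gives |w − 8| = |(w + 4) + (-12)| ≥ 12 − 6 = 6.
Hence |(9w + 10)/(w - 8) − (13/6)| < 82|w + 4|/(12·6) = (41/36)|w + 4|, which is < ε once |w + 4| < (36/41)ε.
Take δ = min(6, (36/41)ε). Then 0 < |w + 4| < δ forces both bounds, so |(9w + 10)/(w - 8) − (13/6)| < ε.

δ = min(6, (36/41)ε)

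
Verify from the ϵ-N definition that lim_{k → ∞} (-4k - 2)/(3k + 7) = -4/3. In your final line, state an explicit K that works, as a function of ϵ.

Let ϵ > 0. For k ≥ 1, |(-4k - 2)/(3k + 7) + 4/3| = |22|/(3(3k + 7)) = 22/(3(3k + 7)).
Since 3k + 7 ≥ 3k for k ≥ 1, this is ≤ 22/(3·3k) = (22/9)/k.
So |(-4k - 2)/(3k + 7) + 4/3| < ϵ whenever k > (22/9)/ϵ.
Take K = (22/9)/ϵ. If k > K then |(-4k - 2)/(3k + 7) + 4/3| ≤ (22/9)/k < ϵ.

K = (22/9)/ϵ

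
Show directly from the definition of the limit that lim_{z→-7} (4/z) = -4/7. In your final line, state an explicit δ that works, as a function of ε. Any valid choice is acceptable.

δ = min(7/2, (49/8)ε)

Suppose ε > 0. We seek δ > 0 such that 0 < |z + 7| < δ implies |4/z + 4/7| < ε.
|4/z + 4/7| = 4·|-7 − z|/(7·|z|) = 4|z + 7|/(7|z|).
Restrict δ ≤ 7/2. Then |z + 7| < 7/2 gives |z| > 7/2, so 7|z| > 49/2.
Then |4/z + 4/7| < 4|z + 7|/(49/2), which is < ε when |z + 7| < (49/8)ε.
Take δ = min(7/2, (49/8)ε). Then 0 < |z + 7| < δ gives both |z + 7| < 7/2 and |z + 7| < (49/8)ε, so |4/z + 4/7| < ε.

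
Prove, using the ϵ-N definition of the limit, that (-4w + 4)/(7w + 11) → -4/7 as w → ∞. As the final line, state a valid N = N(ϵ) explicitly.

N = (72/49)/ϵ

Suppose ϵ > 0. We seek N > 0 such that w > N implies |(-4w + 4)/(7w + 11) + 4/7| < ϵ.
(-4w + 4)/(7w + 11) + 4/7 = (7(-4w + 4) − (-4)(7w + 11)) / (7(7w + 11)) = 72/(7(7w + 11)).
For w > 0 we have 7w + 11 > 7w, so |(-4w + 4)/(7w + 11) + 4/7| = 72/(7(7w + 11)) < 72/(7·7w) = (72/49)/w.
Thus |(-4w + 4)/(7w + 11) + 4/7| < ϵ whenever w > (72/49)/ϵ.
Take N = (72/49)/ϵ. If w > N then |(-4w + 4)/(7w + 11) + 4/7| < (72/49)/w < ϵ.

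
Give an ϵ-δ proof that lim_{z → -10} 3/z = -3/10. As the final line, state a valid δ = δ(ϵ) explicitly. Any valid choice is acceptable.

Fix ϵ > 0. We seek δ > 0 such that 0 < |z + 10| < δ implies |3/z + 3/10| < ϵ.
|3/z + 3/10| = 3·|-10 − z|/(10·|z|) = 3|z + 10|/(10|z|).
Restrict δ ≤ 5. Then |z + 10| < 5 gives |z| > 5, so 10|z| > 50.
Then |3/z + 3/10| < 3|z + 10|/50, which is < ϵ when |z + 10| < (50/3)ϵ.
Take δ = min(5, (50/3)ϵ). Then 0 < |z + 10| < δ gives both |z + 10| < 5 and |z + 10| < (50/3)ϵ, so |3/z + 3/10| < ϵ.

δ = min(5, (50/3)ϵ)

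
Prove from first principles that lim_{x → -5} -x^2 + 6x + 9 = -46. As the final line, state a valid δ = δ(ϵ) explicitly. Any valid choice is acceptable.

Suppose ϵ > 0. We want δ > 0 such that 0 < |x + 5| < δ implies |(-x^2 + 6x + 9) + 46| < ϵ.
(-x^2 + 6x + 9) + 46 = -x^2 + 6x + 55 = (x + 5)(-x + 11).
So |(-x^2 + 6x + 9) + 46| = |x + 5|·|-x + 11|.
Require δ ≤ 2. Then |x + 5| < 2 gives |x| < 7, and by the triangle inequality |-x + 11| ≤ 7 + 11 = 18.
Hence |(-x^2 + 6x + 9) + 46| ≤ 18|x + 5| < ϵ provided |x + 5| < ϵ/18.
Choosing δ = min(2, ϵ/18) ensures both conditions, hence |(-x^2 + 6x + 9) + 46| < ϵ.

δ = min(2, ϵ/18)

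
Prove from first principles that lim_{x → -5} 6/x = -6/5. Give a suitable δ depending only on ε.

δ = min(5/2, (25/12)ε)

Suppose ε > 0. We seek δ > 0 such that 0 < |x + 5| < δ implies |6/x + 6/5| < ε.
|6/x + 6/5| = 6·|-5 − x|/(5·|x|) = 6|x + 5|/(5|x|).
Require δ ≤ 5/2 so that |x| > 5 − 5/2 = 5/2, hence 5|x| > 25/2.
Then |6/x + 6/5| < 6|x + 5|/(25/2), which is < ε when |x + 5| < (25/12)ε.
Take δ = min(5/2, (25/12)ε). Then 0 < |x + 5| < δ gives both |x + 5| < 5/2 and |x + 5| < (25/12)ε, so |6/x + 6/5| < ε.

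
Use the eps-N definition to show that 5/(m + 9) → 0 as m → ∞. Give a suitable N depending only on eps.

N = 5/eps

Let eps > 0 be given. For m ≥ 1, |5/(m + 9) − 0| = 5/(m + 9) ≤ 5/m.
We need 5/m < eps, i.e. m > 5/eps.
Take N = 5/eps. If m > N then |5/(m + 9)| ≤ 5/m < eps.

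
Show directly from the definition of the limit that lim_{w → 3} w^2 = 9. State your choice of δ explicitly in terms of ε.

Let ε > 0 be given. We seek δ > 0 with 0 < |w − 3| < δ ⇒ |w^2 − 9| < ε.
Factor: w^2 − 9 = (w − 3)(w + 3), so |w^2 − 9| = |w − 3|·|w + 3|.
Impose δ ≤ 2 so that |w| < 5; then |w + 3| ≤ 8.
Hence |w^2 − 9| ≤ 8|w − 3|, which is < ε once |w − 3| < ε/8.
Take δ = min(2, ε/8). If 0 < |w − 3| < δ then both bounds hold and |w^2 − 9| ≤ 8|w − 3| < 8·(ε/8) = ε.

δ = min(2, ε/8)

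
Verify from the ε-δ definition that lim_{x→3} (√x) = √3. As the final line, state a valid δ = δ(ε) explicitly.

Let ε > 0. We want δ > 0 such that 0 < |x − 3| < δ implies |√x − √3| < ε.
Multiplying by the conjugate, |√x − √3| = |x − 3|/(√x + √3).
Restrict δ ≤ 3 so that |x − 3| < 3 forces x > 0, and then √x + √3 > √3.
Hence |√x − √3| < |x − 3|/√3, which is < ε once |x − 3| < √3·ε.
Take δ = min(3, √3·ε). If 0 < |x − 3| < δ then x > 0 and |√x − √3| < |x − 3|/√3 < ε.

δ = min(3, √3·ε)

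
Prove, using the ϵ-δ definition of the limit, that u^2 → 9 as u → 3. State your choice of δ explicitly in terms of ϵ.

Let ϵ > 0 be given. We seek δ > 0 with 0 < |u − 3| < δ ⇒ |u^2 − 9| < ϵ.
Factor: u^2 − 9 = (u − 3)(u + 3), so |u^2 − 9| = |u − 3|·|u + 3|.
Impose δ ≤ 1 so that |u| < 4; then |u + 3| ≤ 7.
Hence |u^2 − 9| ≤ 7|u − 3|, which is < ϵ once |u − 3| < ϵ/7.
Take δ = min(1, ϵ/7). If 0 < |u − 3| < δ then both bounds hold and |u^2 − 9| ≤ 7|u − 3| < 7·(ϵ/7) = ϵ.

δ = min(1, ϵ/7)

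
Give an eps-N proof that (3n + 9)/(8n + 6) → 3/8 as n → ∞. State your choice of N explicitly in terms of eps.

N = (27/32)/eps

Let eps > 0 be given. For n ≥ 1, |(3n + 9)/(8n + 6) − (3/8)| = |54|/(8(8n + 6)) = 54/(8(8n + 6)).
Since 8n + 6 ≥ 8n for n ≥ 1, this is ≤ 54/(8·8n) = (27/32)/n.
So |(3n + 9)/(8n + 6) − (3/8)| < eps whenever n > (27/32)/eps.
Take N = (27/32)/eps. If n > N then |(3n + 9)/(8n + 6) − (3/8)| ≤ (27/32)/n < eps.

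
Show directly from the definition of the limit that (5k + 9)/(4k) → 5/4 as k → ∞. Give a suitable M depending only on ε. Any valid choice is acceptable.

Fix ε > 0. For k ≥ 1, |(5k + 9)/(4k) − (5/4)| = |36|/(4(4k)) = 36/(4(4k)).
Since 4k ≥ 4k for k ≥ 1, this is ≤ 36/(4·4k) = (9/4)/k.
So |(5k + 9)/(4k) − (5/4)| < ε whenever k > (9/4)/ε.
Take M = (9/4)/ε. If k > M then |(5k + 9)/(4k) − (5/4)| ≤ (9/4)/k < ε.

M = (9/4)/ε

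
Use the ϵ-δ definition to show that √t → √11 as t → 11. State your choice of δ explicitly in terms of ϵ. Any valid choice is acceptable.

Fix ϵ > 0. We want δ > 0 such that 0 < |t − 11| < δ implies |√t − √11| < ϵ.
Multiplying by the conjugate, |√t − √11| = |t − 11|/(√t + √11).
Restrict δ ≤ 11 so that |t − 11| < 11 forces t > 0, and then √t + √11 > √11.
Hence |√t − √11| < |t − 11|/√11, which is < ϵ once |t − 11| < √11·ϵ.
Take δ = min(11, √11·ϵ). If 0 < |t − 11| < δ then t > 0 and |√t − √11| < |t − 11|/√11 < ϵ.

δ = min(11, √11·ϵ)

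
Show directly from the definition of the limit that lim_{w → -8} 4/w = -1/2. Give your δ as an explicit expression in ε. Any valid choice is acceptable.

Let ε > 0. We seek δ > 0 such that 0 < |w + 8| < δ implies |4/w + 1/2| < ε.
|4/w + 1/2| = 4·|-8 − w|/(8·|w|) = 4|w + 8|/(8|w|).
Require δ ≤ 4 so that |w| > 8 − 4 = 4, hence 8|w| > 32.
Then |4/w + 1/2| < 4|w + 8|/32, which is < ε when |w + 8| < 8ε.
Take δ = min(4, 8ε). Then 0 < |w + 8| < δ gives both |w + 8| < 4 and |w + 8| < 8ε, so |4/w + 1/2| < ε.

δ = min(4, 8ε)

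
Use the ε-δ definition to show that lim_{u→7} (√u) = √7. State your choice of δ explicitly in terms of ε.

δ = min(7, √7·ε)

Let ε > 0. We want δ > 0 such that 0 < |u − 7| < δ implies |√u − √7| < ε.
Multiplying by the conjugate, |√u − √7| = |u − 7|/(√u + √7).
Restrict δ ≤ 7 so that |u − 7| < 7 forces u > 0, and then √u + √7 > √7.
Hence |√u − √7| < |u − 7|/√7, which is < ε once |u − 7| < √7·ε.
Take δ = min(7, √7·ε). If 0 < |u − 7| < δ then u > 0 and |√u − √7| < |u − 7|/√7 < ε.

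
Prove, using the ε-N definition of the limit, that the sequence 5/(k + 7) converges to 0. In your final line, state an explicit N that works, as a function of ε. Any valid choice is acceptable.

Let ε > 0 be given. For k ≥ 1, |5/(k + 7) − 0| = 5/(k + 7) ≤ 5/k.
We need 5/k < ε, i.e. k > 5/ε.
Take N = 5/ε. If k > N then |5/(k + 7)| ≤ 5/k < ε.

N = 5/ε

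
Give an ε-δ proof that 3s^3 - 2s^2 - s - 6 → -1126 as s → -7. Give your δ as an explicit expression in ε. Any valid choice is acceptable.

Let ε > 0. We want δ > 0 such that 0 < |s + 7| < δ implies |(3s^3 - 2s^2 - s - 6) + 1126| < ε.
(3s^3 - 2s^2 - s - 6) + 1126 = 3s^3 - 2s^2 - s + 1120 = (s + 7)(3s^2 - 23s + 160).
So |(3s^3 - 2s^2 - s - 6) + 1126| = |s + 7|·|3s^2 - 23s + 160|.
Assume first that |s + 7| < 2, so |s| < 9. Then |3s^2 - 23s + 160| ≤ 3·9^2 + 23·9 + 160 = 610.
Hence |(3s^3 - 2s^2 - s - 6) + 1126| ≤ 610|s + 7| < ε provided |s + 7| < ε/610.
Choosing δ = min(2, ε/610) ensures both conditions, hence |(3s^3 - 2s^2 - s - 6) + 1126| < ε.

δ = min(2, ε/610)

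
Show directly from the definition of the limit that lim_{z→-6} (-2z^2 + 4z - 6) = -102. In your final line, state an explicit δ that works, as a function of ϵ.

δ = min(2, ϵ/32)

Fix ϵ > 0. We want δ > 0 such that 0 < |z + 6| < δ implies |(-2z^2 + 4z - 6) + 102| < ϵ.
(-2z^2 + 4z - 6) + 102 = -2z^2 + 4z + 96 = (z + 6)(-2z + 16).
So |(-2z^2 + 4z - 6) + 102| = |z + 6|·|-2z + 16|.
Assume first that |z + 6| < 2, so |z| < 8. Then |-2z + 16| ≤ 2·8 + 16 = 32.
Hence |(-2z^2 + 4z - 6) + 102| ≤ 32|z + 6| < ϵ provided |z + 6| < ϵ/32.
Choosing δ = min(2, ϵ/32) ensures both conditions, hence |(-2z^2 + 4z - 6) + 102| < ϵ.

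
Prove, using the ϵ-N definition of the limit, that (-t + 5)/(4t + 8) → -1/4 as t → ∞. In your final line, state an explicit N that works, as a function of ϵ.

Let ϵ > 0. We seek N > 0 such that t > N implies |(-t + 5)/(4t + 8) + 1/4| < ϵ.
(-t + 5)/(4t + 8) + 1/4 = (4(-t + 5) − (-1)(4t + 8)) / (4(4t + 8)) = 28/(4(4t + 8)).
For t > 0 we have 4t + 8 > 4t, so |(-t + 5)/(4t + 8) + 1/4| = 28/(4(4t + 8)) < 28/(4·4t) = (7/4)/t.
Thus |(-t + 5)/(4t + 8) + 1/4| < ϵ whenever t > (7/4)/ϵ.
Take N = (7/4)/ϵ. If t > N then |(-t + 5)/(4t + 8) + 1/4| < (7/4)/t < ϵ.

N = (7/4)/ϵ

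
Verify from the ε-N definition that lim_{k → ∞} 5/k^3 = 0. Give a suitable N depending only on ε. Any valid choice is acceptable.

Let ε > 0. For k ≥ 1, |5/k^3 − 0| = 5/k^3.
5/k^3 < ε ⇔ k^3 > 5/ε ⇔ k > (5/ε)^{1/3}.
Take N = (5/ε)^{1/3}. Then k > N implies 5/k^3 < ε.

N = (5/ε)^{1/3}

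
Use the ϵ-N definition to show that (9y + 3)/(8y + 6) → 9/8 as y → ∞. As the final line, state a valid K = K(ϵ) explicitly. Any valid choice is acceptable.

K = (15/32)/ϵ

Suppose ϵ > 0. We seek K > 0 such that y > K implies |(9y + 3)/(8y + 6) − (9/8)| < ϵ.
(9y + 3)/(8y + 6) − (9/8) = (8(9y + 3) − 9(8y + 6)) / (8(8y + 6)) = -30/(8(8y + 6)).
For y > 0 we have 8y + 6 > 8y, so |(9y + 3)/(8y + 6) − (9/8)| = 30/(8(8y + 6)) < 30/(8·8y) = (15/32)/y.
Thus |(9y + 3)/(8y + 6) − (9/8)| < ϵ whenever y > (15/32)/ϵ.
Take K = (15/32)/ϵ. If y > K then |(9y + 3)/(8y + 6) − (9/8)| < (15/32)/y < ϵ.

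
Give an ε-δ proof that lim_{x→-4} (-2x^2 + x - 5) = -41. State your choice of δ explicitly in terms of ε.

Let ε > 0 be given. We want δ > 0 such that 0 < |x + 4| < δ implies |(-2x^2 + x - 5) + 41| < ε.
(-2x^2 + x - 5) + 41 = -2x^2 + x + 36 = (x + 4)(-2x + 9).
So |(-2x^2 + x - 5) + 41| = |x + 4|·|-2x + 9|.
Assume first that |x + 4| < 1, so |x| < 5. Then |-2x + 9| ≤ 2·5 + 9 = 19.
Hence |(-2x^2 + x - 5) + 41| ≤ 19|x + 4| < ε provided |x + 4| < ε/19.
Take δ = min(1, ε/19). Then 0 < |x + 4| < δ gives both |x + 4| < 1 and |x + 4| < ε/19, so |(-2x^2 + x - 5) + 41| < ε.

δ = min(1, ε/19)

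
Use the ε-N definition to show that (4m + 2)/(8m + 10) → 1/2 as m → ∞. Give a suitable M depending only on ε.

Fix ε > 0. For m ≥ 1, |(4m + 2)/(8m + 10) − (1/2)| = |-24|/(8(8m + 10)) = 24/(8(8m + 10)).
Since 8m + 10 ≥ 8m for m ≥ 1, this is ≤ 24/(8·8m) = (3/8)/m.
So |(4m + 2)/(8m + 10) − (1/2)| < ε whenever m > (3/8)/ε.
Take M = (3/8)/ε. If m > M then |(4m + 2)/(8m + 10) − (1/2)| ≤ (3/8)/m < ε.

M = (3/8)/ε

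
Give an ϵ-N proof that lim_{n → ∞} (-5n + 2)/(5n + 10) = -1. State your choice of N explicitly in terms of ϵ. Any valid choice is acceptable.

N = (12/5)/ϵ

Fix ϵ > 0. For n ≥ 1, |(-5n + 2)/(5n + 10) + 1| = |60|/(5(5n + 10)) = 60/(5(5n + 10)).
Since 5n + 10 ≥ 5n for n ≥ 1, this is ≤ 60/(5·5n) = (12/5)/n.
So |(-5n + 2)/(5n + 10) + 1| < ϵ whenever n > (12/5)/ϵ.
Take N = (12/5)/ϵ. If n > N then |(-5n + 2)/(5n + 10) + 1| ≤ (12/5)/n < ϵ.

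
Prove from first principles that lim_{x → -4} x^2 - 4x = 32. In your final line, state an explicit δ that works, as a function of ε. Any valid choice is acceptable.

δ = min(1, ε/13)

Let ε > 0. We want δ > 0 such that 0 < |x + 4| < δ implies |(x^2 - 4x) − 32| < ε.
(x^2 - 4x) − 32 = x^2 - 4x - 32 = (x + 4)(x - 8).
So |(x^2 - 4x) − 32| = |x + 4|·|x - 8|.
Assume first that |x + 4| < 1, so |x| < 5. Then |x - 8| ≤ 5 + 8 = 13.
Hence |(x^2 - 4x) − 32| ≤ 13|x + 4| < ε provided |x + 4| < ε/13.
Take δ = min(1, ε/13). Then 0 < |x + 4| < δ gives both |x + 4| < 1 and |x + 4| < ε/13, so |(x^2 - 4x) − 32| < ε.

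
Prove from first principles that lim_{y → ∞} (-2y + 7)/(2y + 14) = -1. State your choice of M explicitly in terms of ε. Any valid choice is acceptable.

M = (21/2)/ε

Let ε > 0 be given. We seek M > 0 such that y > M implies |(-2y + 7)/(2y + 14) + 1| < ε.
(-2y + 7)/(2y + 14) + 1 = (2(-2y + 7) − (-2)(2y + 14)) / (2(2y + 14)) = 42/(2(2y + 14)).
For y > 0 we have 2y + 14 > 2y, so |(-2y + 7)/(2y + 14) + 1| = 42/(2(2y + 14)) < 42/(2·2y) = (21/2)/y.
Thus |(-2y + 7)/(2y + 14) + 1| < ε whenever y > (21/2)/ε.
Take M = (21/2)/ε. If y > M then |(-2y + 7)/(2y + 14) + 1| < (21/2)/y < ε.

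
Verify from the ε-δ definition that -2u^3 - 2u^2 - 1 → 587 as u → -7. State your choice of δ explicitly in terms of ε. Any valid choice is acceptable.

Fix ε > 0. We want δ > 0 such that 0 < |u + 7| < δ implies |(-2u^3 - 2u^2 - 1) − 587| < ε.
(-2u^3 - 2u^2 - 1) − 587 = -2u^3 - 2u^2 - 588 = (u + 7)(-2u^2 + 12u - 84).
So |(-2u^3 - 2u^2 - 1) − 587| = |u + 7|·|-2u^2 + 12u - 84|.
Require δ ≤ 1. Then |u + 7| < 1 gives |u| < 8, and by the triangle inequality |-2u^2 + 12u - 84| ≤ 2·8^2 + 12·8 + 84 = 308.
Hence |(-2u^3 - 2u^2 - 1) − 587| ≤ 308|u + 7| < ε provided |u + 7| < ε/308.
Take δ = min(1, ε/308). Then 0 < |u + 7| < δ gives both |u + 7| < 1 and |u + 7| < ε/308, so |(-2u^3 - 2u^2 - 1) − 587| < ε.

δ = min(1, ε/308)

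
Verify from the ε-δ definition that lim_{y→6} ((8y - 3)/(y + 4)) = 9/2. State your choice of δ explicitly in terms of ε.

δ = min(5, (10/7)ε)

Let ε > 0. We want δ > 0 with 0 < |y − 6| < δ ⇒ |(8y - 3)/(y + 4) − (9/2)| < ε.
Combining over a common denominator, (8y - 3)/(y + 4) − (9/2) = [(8y - 3)·10 − 45·(y + 4)] / [10·(y + 4)] = 35(y − 6) / (10(y + 4)).
So |(8y - 3)/(y + 4) − (9/2)| = 35|y − 6| / (10·|y + 4|).
Require δ ≤ 5, so |y + 4| ≥ |10| − |y − 6| > 10 − 5 = 5.
Hence |(8y - 3)/(y + 4) − (9/2)| < 35|y − 6|/(10·5) = (7/10)|y − 6|, which is < ε once |y − 6| < (10/7)ε.
Take δ = min(5, (10/7)ε). Then 0 < |y − 6| < δ forces both bounds, so |(8y - 3)/(y + 4) − (9/2)| < ε.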